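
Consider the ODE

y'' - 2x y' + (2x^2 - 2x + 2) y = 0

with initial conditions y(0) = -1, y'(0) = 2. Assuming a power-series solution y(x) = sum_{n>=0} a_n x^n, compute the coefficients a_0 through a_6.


Ansatz: y(x) = sum_{n>=0} a_n x^n, so y'(x) = sum_{n>=1} n a_n x^(n-1) and y''(x) = sum_{n>=2} n(n-1) a_n x^(n-2).
Substitute into P(x) y'' + Q(x) y' + R(x) y = 0 with P(x) = 1, Q(x) = -2x, R(x) = 2x^2 - 2x + 2, and match powers of x.
Initial conditions: a_0 = -1, a_1 = 2.
Setting the coefficient of each power of x to zero and solving order by order (substituting the coefficients already found):
  x^0: 2 a_2 + 2 a_0 = 0  ->  2 a_2 = -2 a_0 = 2  ->  a_2 = 1
  x^1: 6 a_3 - 2 a_0 = 0  ->  6 a_3 = 2 a_0 = -2  ->  a_3 = -1/3
  x^2: 12 a_4 - 2 a_2 - 2 a_1 + 2 a_0 = 0  ->  12 a_4 = 2 a_2 + 2 a_1 - 2 a_0 = 8  ->  a_4 = 2/3
  x^3: 20 a_5 - 4 a_3 - 2 a_2 + 2 a_1 = 0  ->  20 a_5 = 4 a_3 + 2 a_2 - 2 a_1 = -10/3  ->  a_5 = -1/6
  x^4: 30 a_6 - 6 a_4 - 2 a_3 + 2 a_2 = 0  ->  30 a_6 = 6 a_4 + 2 a_3 - 2 a_2 = 4/3  ->  a_6 = 2/45
Truncated series: y(x) = -1 + 2 x + x^2 - (1/3) x^3 + (2/3) x^4 - (1/6) x^5 + (2/45) x^6 + O(x^7).

a_0 = -1; a_1 = 2; a_2 = 1; a_3 = -1/3; a_4 = 2/3; a_5 = -1/6; a_6 = 2/45


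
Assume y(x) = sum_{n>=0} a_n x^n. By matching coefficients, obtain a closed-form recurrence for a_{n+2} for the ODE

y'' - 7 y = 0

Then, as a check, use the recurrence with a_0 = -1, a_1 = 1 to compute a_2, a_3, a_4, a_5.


Substitute y = sum_n a_n x^n into y'' + (const) y = 0.
y''(x) = sum_{n>=0} (n+2)(n+1) a_{n+2} x^n.
The ODE becomes sum_n [(n+2)(n+1) a_{n+2} - 7 a_n] x^n = 0.
Setting each coefficient to zero gives the recurrence:
  (n+2)(n+1) a_{n+2} - 7 a_n = 0,
  a_{n+2} = 7 / ((n+1)(n+2)) a_n.

Check with a_0 = -1, a_1 = 1 (apply the recurrence for n = 0, 1, 2, 3): a_0 = -1, a_1 = 1, a_2 = -7/2, a_3 = 7/6, a_4 = -49/24, a_5 = 49/120.

a_{n+2} = 7/((n+1)(n+2)) * a_n; check: a_0 = -1, a_1 = 1, a_2 = -7/2, a_3 = 7/6, a_4 = -49/24, a_5 = 49/120


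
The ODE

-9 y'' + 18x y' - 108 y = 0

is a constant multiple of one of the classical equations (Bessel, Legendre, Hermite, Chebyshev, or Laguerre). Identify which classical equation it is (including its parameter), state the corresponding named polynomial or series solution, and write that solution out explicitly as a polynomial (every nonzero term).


All three coefficients share the factor -9; dividing through by -9 gives  y'' - 2x y' + 12 y = 0.
This matches the Hermite equation y'' - 2x y' + 2n y = 0 with 2n = 12, so n = 6; the polynomial solution is H_6(x).
With y = sum_k a_k x^k, matching x^k gives (k+2)(k+1) a_{k+2} = 2(k - n) a_k = 2(k - 6) a_k. The right side vanishes at k = 6, so the series with the parity of 6 terminates at degree 6.
Standard normalization: leading coefficient of H_n is 2^n, so a_6 = 2^6 = 64. Work downward with a_k = (k+1)(k+2) a_{k+2} / (2(k - n)):
  a_4 = (5)(6)(64) / (2(4 - 6)) = 1920/(-4) = -480
  a_2 = (3)(4)(-480) / (2(2 - 6)) = -5760/(-8) = 720
  a_0 = (1)(2)(720) / (2(0 - 6)) = 1440/(-12) = -120
Hence H_6(x) = 64 x^6 - 480 x^4 + 720 x^2 - 120.

H_6(x); series = 64 x^6 - 480 x^4 + 720 x^2 - 120


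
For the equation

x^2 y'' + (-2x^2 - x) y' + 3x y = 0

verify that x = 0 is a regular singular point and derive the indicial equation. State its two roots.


Divide by x^2 to reach normal form y'' + P_1(x) y' + P_2(x) y = 0 with P_1(x) = -2 - 1/x and P_2(x) = 3/x.
x = 0 is a singular point because the y'-coefficient -2 - 1/x has a pole at x = 0 and the y-coefficient 3/x has a pole at x = 0.
It is a regular singular point because x P_1(x) = p(x) = -2x - 1 and x^2 P_2(x) = q(x) = 3x are polynomials, hence analytic at x = 0.
p(0) = -1,  q(0) = 0.
Indicial equation: r(r-1) + p(0) r + q(0) = 0, i.e. r^2 + (p(0) - 1) r + q(0) = 0, i.e. r^2 - 2 r = 0.
Discriminant: (-2)^2 - 4(0) = 4, so r = (2 ± 2)/2.
Solving: r_1 = 2, r_2 = 0.

indicial: r^2 - 2 r = 0; roots r_1 = 2, r_2 = 0


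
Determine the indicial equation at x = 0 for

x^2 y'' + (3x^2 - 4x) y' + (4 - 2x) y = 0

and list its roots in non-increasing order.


Divide by x^2 to reach normal form y'' + P_1(x) y' + P_2(x) y = 0 with P_1(x) = 3 - 4/x and P_2(x) = -2/x + 4/x^2.
x = 0 is a singular point because the y'-coefficient 3 - 4/x has a pole at x = 0 and the y-coefficient -2/x + 4/x^2 has a pole at x = 0.
It is a regular singular point because x P_1(x) = p(x) = 3x - 4 and x^2 P_2(x) = q(x) = 4 - 2x are polynomials, hence analytic at x = 0.
p(0) = -4,  q(0) = 4.
Indicial equation: r(r-1) + p(0) r + q(0) = 0, i.e. r^2 + (p(0) - 1) r + q(0) = 0, i.e. r^2 - 5 r + 4 = 0.
Discriminant: (-5)^2 - 4(4) = 9, so r = (5 ± 3)/2.
Solving: r_1 = 4, r_2 = 1.

indicial: r^2 - 5 r + 4 = 0; roots r_1 = 4, r_2 = 1


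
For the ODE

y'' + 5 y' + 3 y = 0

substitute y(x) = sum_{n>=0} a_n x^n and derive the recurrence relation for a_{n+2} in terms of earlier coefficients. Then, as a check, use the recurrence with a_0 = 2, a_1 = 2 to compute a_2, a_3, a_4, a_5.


Substitute y = sum_n a_n x^n.
y''(x) has coefficient (n+2)(n+1) a_{n+2} at x^n;
5 y'(x) has coefficient 5 (n+1) a_{n+1} at x^n;
3 y(x) has coefficient 3 a_n at x^n.
Matching x^n: (n+2)(n+1) a_{n+2} + 5 (n+1) a_{n+1} + 3 a_n = 0.
Thus a_{n+2} = [-5 (n+1) a_{n+1} - 3 a_n] / ((n+1)(n+2)).

Check with a_0 = 2, a_1 = 2 (apply the recurrence for n = 0, 1, 2, 3): a_0 = 2, a_1 = 2, a_2 = -8, a_3 = 37/3, a_4 = -161/12, a_5 = 347/30.

a_(n+2) = [-5 (n+1) a_(n+1) - 3 a_n] / ((n+1)(n+2)); check: a_0 = 2, a_1 = 2, a_2 = -8, a_3 = 37/3, a_4 = -161/12, a_5 = 347/30


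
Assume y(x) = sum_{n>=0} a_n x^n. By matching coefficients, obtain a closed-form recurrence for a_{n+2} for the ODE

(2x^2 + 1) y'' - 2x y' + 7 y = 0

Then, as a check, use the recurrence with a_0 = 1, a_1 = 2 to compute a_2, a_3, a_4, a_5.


Substitute y = sum_n a_n x^n.
(1 + 2 x^2) y'' contributes (n+2)(n+1) a_{n+2} + 2 n(n-1) a_n at x^n.
-2 x y'(x) contributes -2 n a_n at x^n.
7 y(x) contributes 7 a_n at x^n.
Matching x^n: (n+2)(n+1) a_{n+2} + (2 n(n-1) - 2 n + 7) a_n = 0.
Thus a_{n+2} = (-2 n(n-1) + 2 n - 7) / ((n+1)(n+2)) * a_n.

Check with a_0 = 1, a_1 = 2 (apply the recurrence for n = 0, 1, 2, 3): a_0 = 1, a_1 = 2, a_2 = -7/2, a_3 = -5/3, a_4 = 49/24, a_5 = 13/12.

a_(n+2) = (-2 n(n-1) + 2 n - 7) / ((n+1)(n+2)) * a_n; check: a_0 = 1, a_1 = 2, a_2 = -7/2, a_3 = -5/3, a_4 = 49/24, a_5 = 13/12


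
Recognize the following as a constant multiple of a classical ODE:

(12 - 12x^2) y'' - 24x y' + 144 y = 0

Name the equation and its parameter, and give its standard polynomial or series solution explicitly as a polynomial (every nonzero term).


All three coefficients share the factor 12; dividing through by 12 gives  (1 - x^2) y'' - 2x y' + 12 y = 0.
This matches the Legendre equation (1 - x^2) y'' - 2x y' + n(n+1) y = 0 (note the -2x y' term) with n(n+1) = 12, so n = 3; the polynomial solution is P_3(x).
With y = sum_k a_k x^k, matching x^k gives (k+2)(k+1) a_{k+2} = [k(k+1) - n(n+1)] a_k = (k - 3)(k + 4) a_k. The right side vanishes at k = 3, so the series with the parity of 3 terminates at degree 3.
Standard normalization (P_n(1) = 1): leading coefficient (2n)!/(2^n (n!)^2) = 720/(8*36) = 5/2, so a_3 = 5/2. Work downward with a_k = (k+1)(k+2) a_{k+2} / ((k - 3)(k + 4)):
  a_1 = (2)(3)(5/2) / ((1 - 3)(1 + 4)) = 15/(-10) = -3/2
Hence P_3(x) = 5 x^3/2 - 3 x/2.

P_3(x); series = 5 x^3/2 - 3 x/2


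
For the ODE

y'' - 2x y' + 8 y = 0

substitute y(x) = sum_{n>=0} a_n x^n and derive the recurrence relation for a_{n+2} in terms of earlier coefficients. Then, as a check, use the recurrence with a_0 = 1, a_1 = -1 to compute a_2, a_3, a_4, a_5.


Substitute y = sum_n a_n x^n.
y''(x) has coefficient (n+2)(n+1) a_{n+2} at x^n;
-2 x y'(x) has coefficient -2 n a_n at x^n (shift);
8 y(x) has coefficient 8 a_n at x^n.
Matching x^n: (n+2)(n+1) a_{n+2} + (-2n + 8) a_n = 0.
Thus a_{n+2} = (2n - 8) / ((n+1)(n+2)) * a_n.

Check with a_0 = 1, a_1 = -1 (apply the recurrence for n = 0, 1, 2, 3): a_0 = 1, a_1 = -1, a_2 = -4, a_3 = 1, a_4 = 4/3, a_5 = -1/10.

a_(n+2) = (2n - 8) / ((n+1)(n+2)) * a_n; check: a_0 = 1, a_1 = -1, a_2 = -4, a_3 = 1, a_4 = 4/3, a_5 = -1/10


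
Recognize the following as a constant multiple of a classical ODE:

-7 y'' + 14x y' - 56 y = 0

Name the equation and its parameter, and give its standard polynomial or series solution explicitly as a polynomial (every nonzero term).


All three coefficients share the factor -7; dividing through by -7 gives  y'' - 2x y' + 8 y = 0.
This matches the Hermite equation y'' - 2x y' + 2n y = 0 with 2n = 8, so n = 4; the polynomial solution is H_4(x).
With y = sum_k a_k x^k, matching x^k gives (k+2)(k+1) a_{k+2} = 2(k - n) a_k = 2(k - 4) a_k. The right side vanishes at k = 4, so the series with the parity of 4 terminates at degree 4.
Standard normalization: leading coefficient of H_n is 2^n, so a_4 = 2^4 = 16. Work downward with a_k = (k+1)(k+2) a_{k+2} / (2(k - n)):
  a_2 = (3)(4)(16) / (2(2 - 4)) = 192/(-4) = -48
  a_0 = (1)(2)(-48) / (2(0 - 4)) = -96/(-8) = 12
Hence H_4(x) = 16 x^4 - 48 x^2 + 12.

H_4(x); series = 16 x^4 - 48 x^2 + 12


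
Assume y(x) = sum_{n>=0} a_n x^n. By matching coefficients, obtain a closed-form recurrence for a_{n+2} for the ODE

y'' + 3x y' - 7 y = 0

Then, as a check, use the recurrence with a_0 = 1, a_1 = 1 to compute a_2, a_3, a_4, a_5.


Substitute y = sum_n a_n x^n.
y''(x) has coefficient (n+2)(n+1) a_{n+2} at x^n;
3 x y'(x) has coefficient 3 n a_n at x^n (shift);
-7 y(x) has coefficient -7 a_n at x^n.
Matching x^n: (n+2)(n+1) a_{n+2} + (3n - 7) a_n = 0.
Thus a_{n+2} = (-3n + 7) / ((n+1)(n+2)) * a_n.

Check with a_0 = 1, a_1 = 1 (apply the recurrence for n = 0, 1, 2, 3): a_0 = 1, a_1 = 1, a_2 = 7/2, a_3 = 2/3, a_4 = 7/24, a_5 = -1/15.

a_(n+2) = (-3n + 7) / ((n+1)(n+2)) * a_n; check: a_0 = 1, a_1 = 1, a_2 = 7/2, a_3 = 2/3, a_4 = 7/24, a_5 = -1/15


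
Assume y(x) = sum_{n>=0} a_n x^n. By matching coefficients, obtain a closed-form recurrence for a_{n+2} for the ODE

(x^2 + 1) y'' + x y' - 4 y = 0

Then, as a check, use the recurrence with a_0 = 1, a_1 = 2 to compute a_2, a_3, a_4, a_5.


Substitute y = sum_n a_n x^n.
(1 + 1 x^2) y'' contributes (n+2)(n+1) a_{n+2} + n(n-1) a_n at x^n.
x y'(x) contributes n a_n at x^n.
-4 y(x) contributes -4 a_n at x^n.
Matching x^n: (n+2)(n+1) a_{n+2} + (n(n-1) + n - 4) a_n = 0.
Thus a_{n+2} = (-n(n-1) - n + 4) / ((n+1)(n+2)) * a_n.

Check with a_0 = 1, a_1 = 2 (apply the recurrence for n = 0, 1, 2, 3): a_0 = 1, a_1 = 2, a_2 = 2, a_3 = 1, a_4 = 0, a_5 = -1/4.

a_(n+2) = (-n(n-1) - n + 4) / ((n+1)(n+2)) * a_n; check: a_0 = 1, a_1 = 2, a_2 = 2, a_3 = 1, a_4 = 0, a_5 = -1/4


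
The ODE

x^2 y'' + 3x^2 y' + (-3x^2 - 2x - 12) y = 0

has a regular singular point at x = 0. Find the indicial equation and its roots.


Divide by x^2 to reach normal form y'' + P_1(x) y' + P_2(x) y = 0 with P_1(x) = 3 and P_2(x) = -3 - 2/x - 12/x^2.
x = 0 is a singular point because the y-coefficient -3 - 2/x - 12/x^2 has a pole at x = 0.
It is a regular singular point because x P_1(x) = p(x) = 3x and x^2 P_2(x) = q(x) = -3x^2 - 2x - 12 are polynomials, hence analytic at x = 0.
p(0) = 0,  q(0) = -12.
Indicial equation: r(r-1) + p(0) r + q(0) = 0, i.e. r^2 + (p(0) - 1) r + q(0) = 0, i.e. r^2 - 1 r - 12 = 0.
Discriminant: (-1)^2 - 4(-12) = 49, so r = (1 ± 7)/2.
Solving: r_1 = 4, r_2 = -3.

indicial: r^2 - 1 r - 12 = 0; roots r_1 = 4, r_2 = -3


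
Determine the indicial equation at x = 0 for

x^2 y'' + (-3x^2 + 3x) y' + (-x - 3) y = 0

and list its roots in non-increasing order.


Divide by x^2 to reach normal form y'' + P_1(x) y' + P_2(x) y = 0 with P_1(x) = -3 + 3/x and P_2(x) = -1/x - 3/x^2.
x = 0 is a singular point because the y'-coefficient -3 + 3/x has a pole at x = 0 and the y-coefficient -1/x - 3/x^2 has a pole at x = 0.
It is a regular singular point because x P_1(x) = p(x) = 3 - 3x and x^2 P_2(x) = q(x) = -x - 3 are polynomials, hence analytic at x = 0.
p(0) = 3,  q(0) = -3.
Indicial equation: r(r-1) + p(0) r + q(0) = 0, i.e. r^2 + (p(0) - 1) r + q(0) = 0, i.e. r^2 + 2 r - 3 = 0.
Discriminant: (2)^2 - 4(-3) = 16, so r = (-2 ± 4)/2.
Solving: r_1 = 1, r_2 = -3.

indicial: r^2 + 2 r - 3 = 0; roots r_1 = 1, r_2 = -3


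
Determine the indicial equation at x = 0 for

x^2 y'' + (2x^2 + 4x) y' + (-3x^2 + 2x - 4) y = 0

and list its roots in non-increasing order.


Divide by x^2 to reach normal form y'' + P_1(x) y' + P_2(x) y = 0 with P_1(x) = 2 + 4/x and P_2(x) = -3 + 2/x - 4/x^2.
x = 0 is a singular point because the y'-coefficient 2 + 4/x has a pole at x = 0 and the y-coefficient -3 + 2/x - 4/x^2 has a pole at x = 0.
It is a regular singular point because x P_1(x) = p(x) = 2x + 4 and x^2 P_2(x) = q(x) = -3x^2 + 2x - 4 are polynomials, hence analytic at x = 0.
p(0) = 4,  q(0) = -4.
Indicial equation: r(r-1) + p(0) r + q(0) = 0, i.e. r^2 + (p(0) - 1) r + q(0) = 0, i.e. r^2 + 3 r - 4 = 0.
Discriminant: (3)^2 - 4(-4) = 25, so r = (-3 ± 5)/2.
Solving: r_1 = 1, r_2 = -4.

indicial: r^2 + 3 r - 4 = 0; roots r_1 = 1, r_2 = -4


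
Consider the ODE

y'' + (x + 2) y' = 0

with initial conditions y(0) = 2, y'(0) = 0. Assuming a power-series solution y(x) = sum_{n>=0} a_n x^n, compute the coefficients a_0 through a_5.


Ansatz: y(x) = sum_{n>=0} a_n x^n, so y'(x) = sum_{n>=1} n a_n x^(n-1) and y''(x) = sum_{n>=2} n(n-1) a_n x^(n-2).
Substitute into P(x) y'' + Q(x) y' + R(x) y = 0 with P(x) = 1, Q(x) = x + 2, R(x) = 0, and match powers of x.
Initial conditions: a_0 = 2, a_1 = 0.
Setting the coefficient of each power of x to zero and solving order by order (substituting the coefficients already found):
  x^0: 2 a_2 + 2 a_1 = 0  ->  2 a_2 = -2 a_1 = 0  ->  a_2 = 0
  x^1: 6 a_3 + 4 a_2 + a_1 = 0  ->  6 a_3 = -4 a_2 - a_1 = 0  ->  a_3 = 0
  x^2: 12 a_4 + 6 a_3 + 2 a_2 = 0  ->  12 a_4 = -6 a_3 - 2 a_2 = 0  ->  a_4 = 0
  x^3: 20 a_5 + 8 a_4 + 3 a_3 = 0  ->  20 a_5 = -8 a_4 - 3 a_3 = 0  ->  a_5 = 0
Truncated series: y(x) = 2 + O(x^6).

a_0 = 2; a_1 = 0; a_2 = 0; a_3 = 0; a_4 = 0; a_5 = 0


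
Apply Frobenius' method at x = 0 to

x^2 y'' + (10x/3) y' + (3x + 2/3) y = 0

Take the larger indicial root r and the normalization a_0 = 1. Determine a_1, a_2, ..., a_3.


Write in Frobenius form y'' + (p(x)/x) y' + (q(x)/x^2) y = 0:
  p(x) = 10/3,  q(x) = 3x + 2/3.
Indicial equation: r(r-1) + (10/3) r + (2/3) = 0 -> roots r_1 = -1/3, r_2 = -2.
Take r = r_1 = -1/3. Let y(x) = x^r sum_{n>=0} a_n x^n with a_0 = 1.
Substitute y = x^r sum a_n x^n and match x^{r+n}. The recurrence is
  D(n) a_n + 3 a_{n-1} = 0,  where D(n) = (r+n)(r+n-1) + (10/3)(r+n) + (2/3).
  a_n = -3 / D(n) * a_{n-1}.
Since the indicial polynomial factors as (r - r_1)(r - r_2), D(n) = (r_1 + n - r_1)(r_1 + n - r_2) = n(n + 5/3).
Evaluating step by step (a_0 = 1):
  n = 1: D(1) = 1(1 + 5/3) = 8/3; numerator = -3(1) = -3; a_1 = (-3)/(8/3) = -9/8
  n = 2: D(2) = 2(2 + 5/3) = 22/3; numerator = -3(-9/8) = 27/8; a_2 = (27/8)/(22/3) = 81/176
  n = 3: D(3) = 3(3 + 5/3) = 14; numerator = -3(81/176) = -243/176; a_3 = (-243/176)/(14) = -243/2464

r = -1/3; a_0 = 1; a_1 = -9/8; a_2 = 81/176; a_3 = -243/2464


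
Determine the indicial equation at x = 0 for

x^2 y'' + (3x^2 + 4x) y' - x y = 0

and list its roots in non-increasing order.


Divide by x^2 to reach normal form y'' + P_1(x) y' + P_2(x) y = 0 with P_1(x) = 3 + 4/x and P_2(x) = -1/x.
x = 0 is a singular point because the y'-coefficient 3 + 4/x has a pole at x = 0 and the y-coefficient -1/x has a pole at x = 0.
It is a regular singular point because x P_1(x) = p(x) = 3x + 4 and x^2 P_2(x) = q(x) = -x are polynomials, hence analytic at x = 0.
p(0) = 4,  q(0) = 0.
Indicial equation: r(r-1) + p(0) r + q(0) = 0, i.e. r^2 + (p(0) - 1) r + q(0) = 0, i.e. r^2 + 3 r = 0.
Discriminant: (3)^2 - 4(0) = 9, so r = (-3 ± 3)/2.
Solving: r_1 = 0, r_2 = -3.

indicial: r^2 + 3 r = 0; roots r_1 = 0, r_2 = -3


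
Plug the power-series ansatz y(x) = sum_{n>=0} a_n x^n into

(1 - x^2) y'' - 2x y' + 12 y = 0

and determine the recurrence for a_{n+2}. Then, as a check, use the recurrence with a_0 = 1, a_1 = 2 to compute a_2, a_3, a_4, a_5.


Substitute y = sum_n a_n x^n.
(1 - 1 x^2) y'' contributes (n+2)(n+1) a_{n+2} - n(n-1) a_n at x^n.
-2 x y'(x) contributes -2 n a_n at x^n.
12 y(x) contributes 12 a_n at x^n.
Matching x^n: (n+2)(n+1) a_{n+2} + (-n(n-1) - 2 n + 12) a_n = 0.
Thus a_{n+2} = (n(n-1) + 2 n - 12) / ((n+1)(n+2)) * a_n.

Check with a_0 = 1, a_1 = 2 (apply the recurrence for n = 0, 1, 2, 3): a_0 = 1, a_1 = 2, a_2 = -6, a_3 = -10/3, a_4 = 3, a_5 = 0.

a_(n+2) = (n(n-1) + 2 n - 12) / ((n+1)(n+2)) * a_n; check: a_0 = 1, a_1 = 2, a_2 = -6, a_3 = -10/3, a_4 = 3, a_5 = 0


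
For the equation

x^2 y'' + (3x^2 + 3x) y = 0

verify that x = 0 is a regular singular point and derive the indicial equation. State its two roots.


Divide by x^2 to reach normal form y'' + P_1(x) y' + P_2(x) y = 0 with P_1(x) = 0 and P_2(x) = 3 + 3/x.
x = 0 is a singular point because the y-coefficient 3 + 3/x has a pole at x = 0.
It is a regular singular point because x P_1(x) = p(x) = 0 and x^2 P_2(x) = q(x) = 3x^2 + 3x are polynomials, hence analytic at x = 0.
p(0) = 0,  q(0) = 0.
Indicial equation: r(r-1) + p(0) r + q(0) = 0, i.e. r^2 + (p(0) - 1) r + q(0) = 0, i.e. r^2 - 1 r = 0.
Discriminant: (-1)^2 - 4(0) = 1, so r = (1 ± 1)/2.
Solving: r_1 = 1, r_2 = 0.

indicial: r^2 - 1 r = 0; roots r_1 = 1, r_2 = 0


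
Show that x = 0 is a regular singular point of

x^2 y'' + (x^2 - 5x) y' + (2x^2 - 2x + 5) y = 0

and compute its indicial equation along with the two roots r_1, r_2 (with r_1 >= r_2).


Divide by x^2 to reach normal form y'' + P_1(x) y' + P_2(x) y = 0 with P_1(x) = 1 - 5/x and P_2(x) = 2 - 2/x + 5/x^2.
x = 0 is a singular point because the y'-coefficient 1 - 5/x has a pole at x = 0 and the y-coefficient 2 - 2/x + 5/x^2 has a pole at x = 0.
It is a regular singular point because x P_1(x) = p(x) = x - 5 and x^2 P_2(x) = q(x) = 2x^2 - 2x + 5 are polynomials, hence analytic at x = 0.
p(0) = -5,  q(0) = 5.
Indicial equation: r(r-1) + p(0) r + q(0) = 0, i.e. r^2 + (p(0) - 1) r + q(0) = 0, i.e. r^2 - 6 r + 5 = 0.
Discriminant: (-6)^2 - 4(5) = 16, so r = (6 ± 4)/2.
Solving: r_1 = 5, r_2 = 1.

indicial: r^2 - 6 r + 5 = 0; roots r_1 = 5, r_2 = 1


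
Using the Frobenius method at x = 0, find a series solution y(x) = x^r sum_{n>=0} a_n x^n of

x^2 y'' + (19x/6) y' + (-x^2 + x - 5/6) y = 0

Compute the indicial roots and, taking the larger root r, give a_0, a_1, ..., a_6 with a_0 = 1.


Write in Frobenius form y'' + (p(x)/x) y' + (q(x)/x^2) y = 0:
  p(x) = 19/6,  q(x) = -x^2 + x - 5/6.
Indicial equation: r(r-1) + (19/6) r + (-5/6) = 0 -> roots r_1 = 1/3, r_2 = -5/2.
Take r = r_1 = 1/3. Let y(x) = x^r sum_{n>=0} a_n x^n with a_0 = 1.
Substitute y = x^r sum a_n x^n and match x^{r+n}. The recurrence is
  D(n) a_n + 1 a_{n-1} - 1 a_{n-2} = 0,  where D(n) = (r+n)(r+n-1) + (19/6)(r+n) + (-5/6).
  a_n = [-1 a_{n-1} + 1 a_{n-2}] / D(n).
Since the indicial polynomial factors as (r - r_1)(r - r_2), D(n) = (r_1 + n - r_1)(r_1 + n - r_2) = n(n + 17/6).
Evaluating step by step (a_0 = 1):
  n = 1: D(1) = 1(1 + 17/6) = 23/6; numerator = -1(1) = -1; a_1 = (-1)/(23/6) = -6/23
  n = 2: D(2) = 2(2 + 17/6) = 29/3; numerator = -1(-6/23) + 1(1) = 29/23; a_2 = (29/23)/(29/3) = 3/23
  n = 3: D(3) = 3(3 + 17/6) = 35/2; numerator = -1(3/23) + 1(-6/23) = -9/23; a_3 = (-9/23)/(35/2) = -18/805
  n = 4: D(4) = 4(4 + 17/6) = 82/3; numerator = -1(-18/805) + 1(3/23) = 123/805; a_4 = (123/805)/(82/3) = 9/1610
  n = 5: D(5) = 5(5 + 17/6) = 235/6; numerator = -1(9/1610) + 1(-18/805) = -9/322; a_5 = (-9/322)/(235/6) = -27/37835
  n = 6: D(6) = 6(6 + 17/6) = 53; numerator = -1(-27/37835) + 1(9/1610) = 477/75670; a_6 = (477/75670)/(53) = 9/75670

r = 1/3; a_0 = 1; a_1 = -6/23; a_2 = 3/23; a_3 = -18/805; a_4 = 9/1610; a_5 = -27/37835; a_6 = 9/75670


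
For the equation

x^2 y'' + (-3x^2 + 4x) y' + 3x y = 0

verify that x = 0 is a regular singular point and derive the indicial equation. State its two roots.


Divide by x^2 to reach normal form y'' + P_1(x) y' + P_2(x) y = 0 with P_1(x) = -3 + 4/x and P_2(x) = 3/x.
x = 0 is a singular point because the y'-coefficient -3 + 4/x has a pole at x = 0 and the y-coefficient 3/x has a pole at x = 0.
It is a regular singular point because x P_1(x) = p(x) = 4 - 3x and x^2 P_2(x) = q(x) = 3x are polynomials, hence analytic at x = 0.
p(0) = 4,  q(0) = 0.
Indicial equation: r(r-1) + p(0) r + q(0) = 0, i.e. r^2 + (p(0) - 1) r + q(0) = 0, i.e. r^2 + 3 r = 0.
Discriminant: (3)^2 - 4(0) = 9, so r = (-3 ± 3)/2.
Solving: r_1 = 0, r_2 = -3.

indicial: r^2 + 3 r = 0; roots r_1 = 0, r_2 = -3


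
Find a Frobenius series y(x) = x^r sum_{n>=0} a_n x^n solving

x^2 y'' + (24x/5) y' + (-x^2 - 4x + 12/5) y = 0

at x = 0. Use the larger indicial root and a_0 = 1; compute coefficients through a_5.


Write in Frobenius form y'' + (p(x)/x) y' + (q(x)/x^2) y = 0:
  p(x) = 24/5,  q(x) = -x^2 - 4x + 12/5.
Indicial equation: r(r-1) + (24/5) r + (12/5) = 0 -> roots r_1 = -4/5, r_2 = -3.
Take r = r_1 = -4/5. Let y(x) = x^r sum_{n>=0} a_n x^n with a_0 = 1.
Substitute y = x^r sum a_n x^n and match x^{r+n}. The recurrence is
  D(n) a_n - 4 a_{n-1} - 1 a_{n-2} = 0,  where D(n) = (r+n)(r+n-1) + (24/5)(r+n) + (12/5).
  a_n = [4 a_{n-1} + 1 a_{n-2}] / D(n).
Since the indicial polynomial factors as (r - r_1)(r - r_2), D(n) = (r_1 + n - r_1)(r_1 + n - r_2) = n(n + 11/5).
Evaluating step by step (a_0 = 1):
  n = 1: D(1) = 1(1 + 11/5) = 16/5; numerator = 4(1) = 4; a_1 = (4)/(16/5) = 5/4
  n = 2: D(2) = 2(2 + 11/5) = 42/5; numerator = 4(5/4) + 1(1) = 6; a_2 = (6)/(42/5) = 5/7
  n = 3: D(3) = 3(3 + 11/5) = 78/5; numerator = 4(5/7) + 1(5/4) = 115/28; a_3 = (115/28)/(78/5) = 575/2184
  n = 4: D(4) = 4(4 + 11/5) = 124/5; numerator = 4(575/2184) + 1(5/7) = 965/546; a_4 = (965/546)/(124/5) = 4825/67704
  n = 5: D(5) = 5(5 + 11/5) = 36; numerator = 4(4825/67704) + 1(575/2184) = 12375/22568; a_5 = (12375/22568)/(36) = 1375/90272

r = -4/5; a_0 = 1; a_1 = 5/4; a_2 = 5/7; a_3 = 575/2184; a_4 = 4825/67704; a_5 = 1375/90272


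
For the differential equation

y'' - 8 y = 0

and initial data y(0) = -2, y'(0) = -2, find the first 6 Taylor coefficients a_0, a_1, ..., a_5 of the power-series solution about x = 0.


Ansatz: y(x) = sum_{n>=0} a_n x^n, so y'(x) = sum_{n>=1} n a_n x^(n-1) and y''(x) = sum_{n>=2} n(n-1) a_n x^(n-2).
Substitute into P(x) y'' + Q(x) y' + R(x) y = 0 with P(x) = 1, Q(x) = 0, R(x) = -8, and match powers of x.
Initial conditions: a_0 = -2, a_1 = -2.
Setting the coefficient of each power of x to zero and solving order by order (substituting the coefficients already found):
  x^0: 2 a_2 - 8 a_0 = 0  ->  2 a_2 = 8 a_0 = -16  ->  a_2 = -8
  x^1: 6 a_3 - 8 a_1 = 0  ->  6 a_3 = 8 a_1 = -16  ->  a_3 = -8/3
  x^2: 12 a_4 - 8 a_2 = 0  ->  12 a_4 = 8 a_2 = -64  ->  a_4 = -16/3
  x^3: 20 a_5 - 8 a_3 = 0  ->  20 a_5 = 8 a_3 = -64/3  ->  a_5 = -16/15
Truncated series: y(x) = -2 - 2 x - 8 x^2 - (8/3) x^3 - (16/3) x^4 - (16/15) x^5 + O(x^6).

a_0 = -2; a_1 = -2; a_2 = -8; a_3 = -8/3; a_4 = -16/3; a_5 = -16/15


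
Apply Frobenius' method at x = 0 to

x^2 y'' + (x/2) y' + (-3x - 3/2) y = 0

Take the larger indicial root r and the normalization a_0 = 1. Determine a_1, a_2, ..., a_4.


Write in Frobenius form y'' + (p(x)/x) y' + (q(x)/x^2) y = 0:
  p(x) = 1/2,  q(x) = -3x - 3/2.
Indicial equation: r(r-1) + (1/2) r + (-3/2) = 0 -> roots r_1 = 3/2, r_2 = -1.
Take r = r_1 = 3/2. Let y(x) = x^r sum_{n>=0} a_n x^n with a_0 = 1.
Substitute y = x^r sum a_n x^n and match x^{r+n}. The recurrence is
  D(n) a_n - 3 a_{n-1} = 0,  where D(n) = (r+n)(r+n-1) + (1/2)(r+n) + (-3/2).
  a_n = 3 / D(n) * a_{n-1}.
Since the indicial polynomial factors as (r - r_1)(r - r_2), D(n) = (r_1 + n - r_1)(r_1 + n - r_2) = n(n + 5/2).
Evaluating step by step (a_0 = 1):
  n = 1: D(1) = 1(1 + 5/2) = 7/2; numerator = 3(1) = 3; a_1 = (3)/(7/2) = 6/7
  n = 2: D(2) = 2(2 + 5/2) = 9; numerator = 3(6/7) = 18/7; a_2 = (18/7)/(9) = 2/7
  n = 3: D(3) = 3(3 + 5/2) = 33/2; numerator = 3(2/7) = 6/7; a_3 = (6/7)/(33/2) = 4/77
  n = 4: D(4) = 4(4 + 5/2) = 26; numerator = 3(4/77) = 12/77; a_4 = (12/77)/(26) = 6/1001

r = 3/2; a_0 = 1; a_1 = 6/7; a_2 = 2/7; a_3 = 4/77; a_4 = 6/1001


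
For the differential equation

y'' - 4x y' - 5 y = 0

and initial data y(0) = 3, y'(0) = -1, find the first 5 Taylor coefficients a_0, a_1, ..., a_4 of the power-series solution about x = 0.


Ansatz: y(x) = sum_{n>=0} a_n x^n, so y'(x) = sum_{n>=1} n a_n x^(n-1) and y''(x) = sum_{n>=2} n(n-1) a_n x^(n-2).
Substitute into P(x) y'' + Q(x) y' + R(x) y = 0 with P(x) = 1, Q(x) = -4x, R(x) = -5, and match powers of x.
Initial conditions: a_0 = 3, a_1 = -1.
Setting the coefficient of each power of x to zero and solving order by order (substituting the coefficients already found):
  x^0: 2 a_2 - 5 a_0 = 0  ->  2 a_2 = 5 a_0 = 15  ->  a_2 = 15/2
  x^1: 6 a_3 - 9 a_1 = 0  ->  6 a_3 = 9 a_1 = -9  ->  a_3 = -3/2
  x^2: 12 a_4 - 13 a_2 = 0  ->  12 a_4 = 13 a_2 = 195/2  ->  a_4 = 65/8
Truncated series: y(x) = 3 - x + (15/2) x^2 - (3/2) x^3 + (65/8) x^4 + O(x^5).

a_0 = 3; a_1 = -1; a_2 = 15/2; a_3 = -3/2; a_4 = 65/8


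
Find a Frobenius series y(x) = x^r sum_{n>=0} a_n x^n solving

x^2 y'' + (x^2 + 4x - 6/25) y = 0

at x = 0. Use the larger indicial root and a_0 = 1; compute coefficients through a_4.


Write in Frobenius form y'' + (p(x)/x) y' + (q(x)/x^2) y = 0:
  p(x) = 0,  q(x) = x^2 + 4x - 6/25.
Indicial equation: r(r-1) + (0) r + (-6/25) = 0 -> roots r_1 = 6/5, r_2 = -1/5.
Take r = r_1 = 6/5. Let y(x) = x^r sum_{n>=0} a_n x^n with a_0 = 1.
Substitute y = x^r sum a_n x^n and match x^{r+n}. The recurrence is
  D(n) a_n + 4 a_{n-1} + 1 a_{n-2} = 0,  where D(n) = (r+n)(r+n-1) + (0)(r+n) + (-6/25).
  a_n = [-4 a_{n-1} - 1 a_{n-2}] / D(n).
Since the indicial polynomial factors as (r - r_1)(r - r_2), D(n) = (r_1 + n - r_1)(r_1 + n - r_2) = n(n + 7/5).
Evaluating step by step (a_0 = 1):
  n = 1: D(1) = 1(1 + 7/5) = 12/5; numerator = -4(1) = -4; a_1 = (-4)/(12/5) = -5/3
  n = 2: D(2) = 2(2 + 7/5) = 34/5; numerator = -4(-5/3) - 1(1) = 17/3; a_2 = (17/3)/(34/5) = 5/6
  n = 3: D(3) = 3(3 + 7/5) = 66/5; numerator = -4(5/6) - 1(-5/3) = -5/3; a_3 = (-5/3)/(66/5) = -25/198
  n = 4: D(4) = 4(4 + 7/5) = 108/5; numerator = -4(-25/198) - 1(5/6) = -65/198; a_4 = (-65/198)/(108/5) = -325/21384

r = 6/5; a_0 = 1; a_1 = -5/3; a_2 = 5/6; a_3 = -25/198; a_4 = -325/21384


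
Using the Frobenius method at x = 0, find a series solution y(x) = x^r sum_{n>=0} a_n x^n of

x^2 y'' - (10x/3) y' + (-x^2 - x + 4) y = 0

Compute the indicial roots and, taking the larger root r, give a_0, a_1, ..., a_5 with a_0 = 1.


Write in Frobenius form y'' + (p(x)/x) y' + (q(x)/x^2) y = 0:
  p(x) = -10/3,  q(x) = -x^2 - x + 4.
Indicial equation: r(r-1) + (-10/3) r + (4) = 0 -> roots r_1 = 3, r_2 = 4/3.
Take r = r_1 = 3. Let y(x) = x^r sum_{n>=0} a_n x^n with a_0 = 1.
Substitute y = x^r sum a_n x^n and match x^{r+n}. The recurrence is
  D(n) a_n - 1 a_{n-1} - 1 a_{n-2} = 0,  where D(n) = (r+n)(r+n-1) + (-10/3)(r+n) + (4).
  a_n = [1 a_{n-1} + 1 a_{n-2}] / D(n).
Since the indicial polynomial factors as (r - r_1)(r - r_2), D(n) = (r_1 + n - r_1)(r_1 + n - r_2) = n(n + 5/3).
Evaluating step by step (a_0 = 1):
  n = 1: D(1) = 1(1 + 5/3) = 8/3; numerator = 1(1) = 1; a_1 = (1)/(8/3) = 3/8
  n = 2: D(2) = 2(2 + 5/3) = 22/3; numerator = 1(3/8) + 1(1) = 11/8; a_2 = (11/8)/(22/3) = 3/16
  n = 3: D(3) = 3(3 + 5/3) = 14; numerator = 1(3/16) + 1(3/8) = 9/16; a_3 = (9/16)/(14) = 9/224
  n = 4: D(4) = 4(4 + 5/3) = 68/3; numerator = 1(9/224) + 1(3/16) = 51/224; a_4 = (51/224)/(68/3) = 9/896
  n = 5: D(5) = 5(5 + 5/3) = 100/3; numerator = 1(9/896) + 1(9/224) = 45/896; a_5 = (45/896)/(100/3) = 27/17920

r = 3; a_0 = 1; a_1 = 3/8; a_2 = 3/16; a_3 = 9/224; a_4 = 9/896; a_5 = 27/17920


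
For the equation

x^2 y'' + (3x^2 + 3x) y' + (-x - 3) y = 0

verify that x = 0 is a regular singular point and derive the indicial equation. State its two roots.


Divide by x^2 to reach normal form y'' + P_1(x) y' + P_2(x) y = 0 with P_1(x) = 3 + 3/x and P_2(x) = -1/x - 3/x^2.
x = 0 is a singular point because the y'-coefficient 3 + 3/x has a pole at x = 0 and the y-coefficient -1/x - 3/x^2 has a pole at x = 0.
It is a regular singular point because x P_1(x) = p(x) = 3x + 3 and x^2 P_2(x) = q(x) = -x - 3 are polynomials, hence analytic at x = 0.
p(0) = 3,  q(0) = -3.
Indicial equation: r(r-1) + p(0) r + q(0) = 0, i.e. r^2 + (p(0) - 1) r + q(0) = 0, i.e. r^2 + 2 r - 3 = 0.
Discriminant: (2)^2 - 4(-3) = 16, so r = (-2 ± 4)/2.
Solving: r_1 = 1, r_2 = -3.

indicial: r^2 + 2 r - 3 = 0; roots r_1 = 1, r_2 = -3


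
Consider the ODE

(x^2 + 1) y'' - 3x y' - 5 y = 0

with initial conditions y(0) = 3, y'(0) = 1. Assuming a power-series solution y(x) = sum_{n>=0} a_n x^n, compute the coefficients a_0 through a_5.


Ansatz: y(x) = sum_{n>=0} a_n x^n, so y'(x) = sum_{n>=1} n a_n x^(n-1) and y''(x) = sum_{n>=2} n(n-1) a_n x^(n-2).
Substitute into P(x) y'' + Q(x) y' + R(x) y = 0 with P(x) = x^2 + 1, Q(x) = -3x, R(x) = -5, and match powers of x.
Initial conditions: a_0 = 3, a_1 = 1.
Setting the coefficient of each power of x to zero and solving order by order (substituting the coefficients already found):
  x^0: 2 a_2 - 5 a_0 = 0  ->  2 a_2 = 5 a_0 = 15  ->  a_2 = 15/2
  x^1: 6 a_3 - 8 a_1 = 0  ->  6 a_3 = 8 a_1 = 8  ->  a_3 = 4/3
  x^2: 12 a_4 - 9 a_2 = 0  ->  12 a_4 = 9 a_2 = 135/2  ->  a_4 = 45/8
  x^3: 20 a_5 - 8 a_3 = 0  ->  20 a_5 = 8 a_3 = 32/3  ->  a_5 = 8/15
Truncated series: y(x) = 3 + x + (15/2) x^2 + (4/3) x^3 + (45/8) x^4 + (8/15) x^5 + O(x^6).

a_0 = 3; a_1 = 1; a_2 = 15/2; a_3 = 4/3; a_4 = 45/8; a_5 = 8/15


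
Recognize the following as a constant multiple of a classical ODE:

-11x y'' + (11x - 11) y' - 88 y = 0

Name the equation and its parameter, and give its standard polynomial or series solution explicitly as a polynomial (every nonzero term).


All three coefficients share the factor -11; dividing through by -11 gives  x y'' + (1 - x) y' + 8 y = 0.
This matches the Laguerre equation x y'' + (1 - x) y' + n y = 0 with n = 8; the polynomial solution is L_8(x).
With y = sum_k a_k x^k, matching x^k gives (k+1)k a_{k+1} + (k+1) a_{k+1} - k a_k + n a_k = 0, i.e. (k+1)^2 a_{k+1} = (k - n) a_k = (k - 8) a_k. The right side vanishes at k = 8, so the series terminates at degree 8.
Standard normalization L_n(0) = 1 gives a_0 = 1. Work upward with a_{k+1} = (k - 8) a_k / (k+1)^2:
  a_1 = (0 - 8)(1) / 1^2 = -8/1 = -8
  a_2 = (1 - 8)(-8) / 2^2 = 56/4 = 14
  a_3 = (2 - 8)(14) / 3^2 = -84/9 = -28/3
  a_4 = (3 - 8)(-28/3) / 4^2 = (140/3)/16 = 35/12
  a_5 = (4 - 8)(35/12) / 5^2 = (-35/3)/25 = -7/15
  a_6 = (5 - 8)(-7/15) / 6^2 = (7/5)/36 = 7/180
  a_7 = (6 - 8)(7/180) / 7^2 = (-7/90)/49 = -1/630
  a_8 = (7 - 8)(-1/630) / 8^2 = (1/630)/64 = 1/40320
Hence L_8(x) = x^8/40320 - x^7/630 + 7 x^6/180 - 7 x^5/15 + 35 x^4/12 - 28 x^3/3 + 14 x^2 - 8 x + 1.

L_8(x); series = x^8/40320 - x^7/630 + 7 x^6/180 - 7 x^5/15 + 35 x^4/12 - 28 x^3/3 + 14 x^2 - 8 x + 1


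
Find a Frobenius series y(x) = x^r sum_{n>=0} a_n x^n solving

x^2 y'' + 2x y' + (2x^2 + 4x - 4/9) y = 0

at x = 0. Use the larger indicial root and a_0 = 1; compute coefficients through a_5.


Write in Frobenius form y'' + (p(x)/x) y' + (q(x)/x^2) y = 0:
  p(x) = 2,  q(x) = 2x^2 + 4x - 4/9.
Indicial equation: r(r-1) + (2) r + (-4/9) = 0 -> roots r_1 = 1/3, r_2 = -4/3.
Take r = r_1 = 1/3. Let y(x) = x^r sum_{n>=0} a_n x^n with a_0 = 1.
Substitute y = x^r sum a_n x^n and match x^{r+n}. The recurrence is
  D(n) a_n + 4 a_{n-1} + 2 a_{n-2} = 0,  where D(n) = (r+n)(r+n-1) + (2)(r+n) + (-4/9).
  a_n = [-4 a_{n-1} - 2 a_{n-2}] / D(n).
Since the indicial polynomial factors as (r - r_1)(r - r_2), D(n) = (r_1 + n - r_1)(r_1 + n - r_2) = n(n + 5/3).
Evaluating step by step (a_0 = 1):
  n = 1: D(1) = 1(1 + 5/3) = 8/3; numerator = -4(1) = -4; a_1 = (-4)/(8/3) = -3/2
  n = 2: D(2) = 2(2 + 5/3) = 22/3; numerator = -4(-3/2) - 2(1) = 4; a_2 = (4)/(22/3) = 6/11
  n = 3: D(3) = 3(3 + 5/3) = 14; numerator = -4(6/11) - 2(-3/2) = 9/11; a_3 = (9/11)/(14) = 9/154
  n = 4: D(4) = 4(4 + 5/3) = 68/3; numerator = -4(9/154) - 2(6/11) = -102/77; a_4 = (-102/77)/(68/3) = -9/154
  n = 5: D(5) = 5(5 + 5/3) = 100/3; numerator = -4(-9/154) - 2(9/154) = 9/77; a_5 = (9/77)/(100/3) = 27/7700

r = 1/3; a_0 = 1; a_1 = -3/2; a_2 = 6/11; a_3 = 9/154; a_4 = -9/154; a_5 = 27/7700


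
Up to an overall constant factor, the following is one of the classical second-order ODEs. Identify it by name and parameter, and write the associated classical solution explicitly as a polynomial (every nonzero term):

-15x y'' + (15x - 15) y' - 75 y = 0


All three coefficients share the factor -15; dividing through by -15 gives  x y'' + (1 - x) y' + 5 y = 0.
This matches the Laguerre equation x y'' + (1 - x) y' + n y = 0 with n = 5; the polynomial solution is L_5(x).
With y = sum_k a_k x^k, matching x^k gives (k+1)k a_{k+1} + (k+1) a_{k+1} - k a_k + n a_k = 0, i.e. (k+1)^2 a_{k+1} = (k - n) a_k = (k - 5) a_k. The right side vanishes at k = 5, so the series terminates at degree 5.
Standard normalization L_n(0) = 1 gives a_0 = 1. Work upward with a_{k+1} = (k - 5) a_k / (k+1)^2:
  a_1 = (0 - 5)(1) / 1^2 = -5/1 = -5
  a_2 = (1 - 5)(-5) / 2^2 = 20/4 = 5
  a_3 = (2 - 5)(5) / 3^2 = -15/9 = -5/3
  a_4 = (3 - 5)(-5/3) / 4^2 = (10/3)/16 = 5/24
  a_5 = (4 - 5)(5/24) / 5^2 = (-5/24)/25 = -1/120
Hence L_5(x) = -x^5/120 + 5 x^4/24 - 5 x^3/3 + 5 x^2 - 5 x + 1.

L_5(x); series = -x^5/120 + 5 x^4/24 - 5 x^3/3 + 5 x^2 - 5 x + 1


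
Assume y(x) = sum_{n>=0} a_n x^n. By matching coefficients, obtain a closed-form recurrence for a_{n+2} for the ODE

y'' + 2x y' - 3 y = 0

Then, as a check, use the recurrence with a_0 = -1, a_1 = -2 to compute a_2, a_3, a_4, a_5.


Substitute y = sum_n a_n x^n.
y''(x) has coefficient (n+2)(n+1) a_{n+2} at x^n;
2 x y'(x) has coefficient 2 n a_n at x^n (shift);
-3 y(x) has coefficient -3 a_n at x^n.
Matching x^n: (n+2)(n+1) a_{n+2} + (2n - 3) a_n = 0.
Thus a_{n+2} = (-2n + 3) / ((n+1)(n+2)) * a_n.

Check with a_0 = -1, a_1 = -2 (apply the recurrence for n = 0, 1, 2, 3): a_0 = -1, a_1 = -2, a_2 = -3/2, a_3 = -1/3, a_4 = 1/8, a_5 = 1/20.

a_(n+2) = (-2n + 3) / ((n+1)(n+2)) * a_n; check: a_0 = -1, a_1 = -2, a_2 = -3/2, a_3 = -1/3, a_4 = 1/8, a_5 = 1/20


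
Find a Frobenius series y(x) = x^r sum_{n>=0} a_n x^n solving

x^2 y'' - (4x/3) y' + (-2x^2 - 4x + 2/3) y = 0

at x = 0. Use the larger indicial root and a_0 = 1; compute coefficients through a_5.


Write in Frobenius form y'' + (p(x)/x) y' + (q(x)/x^2) y = 0:
  p(x) = -4/3,  q(x) = -2x^2 - 4x + 2/3.
Indicial equation: r(r-1) + (-4/3) r + (2/3) = 0 -> roots r_1 = 2, r_2 = 1/3.
Take r = r_1 = 2. Let y(x) = x^r sum_{n>=0} a_n x^n with a_0 = 1.
Substitute y = x^r sum a_n x^n and match x^{r+n}. The recurrence is
  D(n) a_n - 4 a_{n-1} - 2 a_{n-2} = 0,  where D(n) = (r+n)(r+n-1) + (-4/3)(r+n) + (2/3).
  a_n = [4 a_{n-1} + 2 a_{n-2}] / D(n).
Since the indicial polynomial factors as (r - r_1)(r - r_2), D(n) = (r_1 + n - r_1)(r_1 + n - r_2) = n(n + 5/3).
Evaluating step by step (a_0 = 1):
  n = 1: D(1) = 1(1 + 5/3) = 8/3; numerator = 4(1) = 4; a_1 = (4)/(8/3) = 3/2
  n = 2: D(2) = 2(2 + 5/3) = 22/3; numerator = 4(3/2) + 2(1) = 8; a_2 = (8)/(22/3) = 12/11
  n = 3: D(3) = 3(3 + 5/3) = 14; numerator = 4(12/11) + 2(3/2) = 81/11; a_3 = (81/11)/(14) = 81/154
  n = 4: D(4) = 4(4 + 5/3) = 68/3; numerator = 4(81/154) + 2(12/11) = 30/7; a_4 = (30/7)/(68/3) = 45/238
  n = 5: D(5) = 5(5 + 5/3) = 100/3; numerator = 4(45/238) + 2(81/154) = 2367/1309; a_5 = (2367/1309)/(100/3) = 7101/130900

r = 2; a_0 = 1; a_1 = 3/2; a_2 = 12/11; a_3 = 81/154; a_4 = 45/238; a_5 = 7101/130900


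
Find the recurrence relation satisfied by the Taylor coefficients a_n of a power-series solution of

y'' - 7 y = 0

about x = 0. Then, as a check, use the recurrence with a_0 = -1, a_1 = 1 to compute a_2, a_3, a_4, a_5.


Substitute y = sum_n a_n x^n into y'' + (const) y = 0.
y''(x) = sum_{n>=0} (n+2)(n+1) a_{n+2} x^n.
The ODE becomes sum_n [(n+2)(n+1) a_{n+2} - 7 a_n] x^n = 0.
Setting each coefficient to zero gives the recurrence:
  (n+2)(n+1) a_{n+2} - 7 a_n = 0,
  a_{n+2} = 7 / ((n+1)(n+2)) a_n.

Check with a_0 = -1, a_1 = 1 (apply the recurrence for n = 0, 1, 2, 3): a_0 = -1, a_1 = 1, a_2 = -7/2, a_3 = 7/6, a_4 = -49/24, a_5 = 49/120.

a_{n+2} = 7/((n+1)(n+2)) * a_n; check: a_0 = -1, a_1 = 1, a_2 = -7/2, a_3 = 7/6, a_4 = -49/24, a_5 = 49/120


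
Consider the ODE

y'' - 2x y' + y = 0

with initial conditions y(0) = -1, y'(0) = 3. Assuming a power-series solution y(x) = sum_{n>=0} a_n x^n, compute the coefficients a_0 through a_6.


Ansatz: y(x) = sum_{n>=0} a_n x^n, so y'(x) = sum_{n>=1} n a_n x^(n-1) and y''(x) = sum_{n>=2} n(n-1) a_n x^(n-2).
Substitute into P(x) y'' + Q(x) y' + R(x) y = 0 with P(x) = 1, Q(x) = -2x, R(x) = 1, and match powers of x.
Initial conditions: a_0 = -1, a_1 = 3.
Setting the coefficient of each power of x to zero and solving order by order (substituting the coefficients already found):
  x^0: 2 a_2 + a_0 = 0  ->  2 a_2 = -a_0 = 1  ->  a_2 = 1/2
  x^1: 6 a_3 - a_1 = 0  ->  6 a_3 = a_1 = 3  ->  a_3 = 1/2
  x^2: 12 a_4 - 3 a_2 = 0  ->  12 a_4 = 3 a_2 = 3/2  ->  a_4 = 1/8
  x^3: 20 a_5 - 5 a_3 = 0  ->  20 a_5 = 5 a_3 = 5/2  ->  a_5 = 1/8
  x^4: 30 a_6 - 7 a_4 = 0  ->  30 a_6 = 7 a_4 = 7/8  ->  a_6 = 7/240
Truncated series: y(x) = -1 + 3 x + (1/2) x^2 + (1/2) x^3 + (1/8) x^4 + (1/8) x^5 + (7/240) x^6 + O(x^7).

a_0 = -1; a_1 = 3; a_2 = 1/2; a_3 = 1/2; a_4 = 1/8; a_5 = 1/8; a_6 = 7/240


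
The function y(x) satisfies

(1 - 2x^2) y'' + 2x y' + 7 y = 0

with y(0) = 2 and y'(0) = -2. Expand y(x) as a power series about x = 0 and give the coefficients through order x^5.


Ansatz: y(x) = sum_{n>=0} a_n x^n, so y'(x) = sum_{n>=1} n a_n x^(n-1) and y''(x) = sum_{n>=2} n(n-1) a_n x^(n-2).
Substitute into P(x) y'' + Q(x) y' + R(x) y = 0 with P(x) = 1 - 2x^2, Q(x) = 2x, R(x) = 7, and match powers of x.
Initial conditions: a_0 = 2, a_1 = -2.
Setting the coefficient of each power of x to zero and solving order by order (substituting the coefficients already found):
  x^0: 2 a_2 + 7 a_0 = 0  ->  2 a_2 = -7 a_0 = -14  ->  a_2 = -7
  x^1: 6 a_3 + 9 a_1 = 0  ->  6 a_3 = -9 a_1 = 18  ->  a_3 = 3
  x^2: 12 a_4 + 7 a_2 = 0  ->  12 a_4 = -7 a_2 = 49  ->  a_4 = 49/12
  x^3: 20 a_5 + a_3 = 0  ->  20 a_5 = -a_3 = -3  ->  a_5 = -3/20
Truncated series: y(x) = 2 - 2 x - 7 x^2 + 3 x^3 + (49/12) x^4 - (3/20) x^5 + O(x^6).

a_0 = 2; a_1 = -2; a_2 = -7; a_3 = 3; a_4 = 49/12; a_5 = -3/20


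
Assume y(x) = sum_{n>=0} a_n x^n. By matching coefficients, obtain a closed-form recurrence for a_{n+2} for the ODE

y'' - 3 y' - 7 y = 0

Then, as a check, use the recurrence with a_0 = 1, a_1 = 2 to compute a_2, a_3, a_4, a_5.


Substitute y = sum_n a_n x^n.
y''(x) has coefficient (n+2)(n+1) a_{n+2} at x^n;
-3 y'(x) has coefficient -3 (n+1) a_{n+1} at x^n;
-7 y(x) has coefficient -7 a_n at x^n.
Matching x^n: (n+2)(n+1) a_{n+2} - 3 (n+1) a_{n+1} - 7 a_n = 0.
Thus a_{n+2} = [3 (n+1) a_{n+1} + 7 a_n] / ((n+1)(n+2)).

Check with a_0 = 1, a_1 = 2 (apply the recurrence for n = 0, 1, 2, 3): a_0 = 1, a_1 = 2, a_2 = 13/2, a_3 = 53/6, a_4 = 125/12, a_5 = 1121/120.

a_(n+2) = [3 (n+1) a_(n+1) + 7 a_n] / ((n+1)(n+2)); check: a_0 = 1, a_1 = 2, a_2 = 13/2, a_3 = 53/6, a_4 = 125/12, a_5 = 1121/120


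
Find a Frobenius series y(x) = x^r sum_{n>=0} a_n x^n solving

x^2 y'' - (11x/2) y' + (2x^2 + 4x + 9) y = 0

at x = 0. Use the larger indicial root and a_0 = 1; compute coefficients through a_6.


Write in Frobenius form y'' + (p(x)/x) y' + (q(x)/x^2) y = 0:
  p(x) = -11/2,  q(x) = 2x^2 + 4x + 9.
Indicial equation: r(r-1) + (-11/2) r + (9) = 0 -> roots r_1 = 9/2, r_2 = 2.
Take r = r_1 = 9/2. Let y(x) = x^r sum_{n>=0} a_n x^n with a_0 = 1.
Substitute y = x^r sum a_n x^n and match x^{r+n}. The recurrence is
  D(n) a_n + 4 a_{n-1} + 2 a_{n-2} = 0,  where D(n) = (r+n)(r+n-1) + (-11/2)(r+n) + (9).
  a_n = [-4 a_{n-1} - 2 a_{n-2}] / D(n).
Since the indicial polynomial factors as (r - r_1)(r - r_2), D(n) = (r_1 + n - r_1)(r_1 + n - r_2) = n(n + 5/2).
Evaluating step by step (a_0 = 1):
  n = 1: D(1) = 1(1 + 5/2) = 7/2; numerator = -4(1) = -4; a_1 = (-4)/(7/2) = -8/7
  n = 2: D(2) = 2(2 + 5/2) = 9; numerator = -4(-8/7) - 2(1) = 18/7; a_2 = (18/7)/(9) = 2/7
  n = 3: D(3) = 3(3 + 5/2) = 33/2; numerator = -4(2/7) - 2(-8/7) = 8/7; a_3 = (8/7)/(33/2) = 16/231
  n = 4: D(4) = 4(4 + 5/2) = 26; numerator = -4(16/231) - 2(2/7) = -28/33; a_4 = (-28/33)/(26) = -14/429
  n = 5: D(5) = 5(5 + 5/2) = 75/2; numerator = -4(-14/429) - 2(16/231) = -8/1001; a_5 = (-8/1001)/(75/2) = -16/75075
  n = 6: D(6) = 6(6 + 5/2) = 51; numerator = -4(-16/75075) - 2(-14/429) = 4964/75075; a_6 = (4964/75075)/(51) = 292/225225

r = 9/2; a_0 = 1; a_1 = -8/7; a_2 = 2/7; a_3 = 16/231; a_4 = -14/429; a_5 = -16/75075; a_6 = 292/225225
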